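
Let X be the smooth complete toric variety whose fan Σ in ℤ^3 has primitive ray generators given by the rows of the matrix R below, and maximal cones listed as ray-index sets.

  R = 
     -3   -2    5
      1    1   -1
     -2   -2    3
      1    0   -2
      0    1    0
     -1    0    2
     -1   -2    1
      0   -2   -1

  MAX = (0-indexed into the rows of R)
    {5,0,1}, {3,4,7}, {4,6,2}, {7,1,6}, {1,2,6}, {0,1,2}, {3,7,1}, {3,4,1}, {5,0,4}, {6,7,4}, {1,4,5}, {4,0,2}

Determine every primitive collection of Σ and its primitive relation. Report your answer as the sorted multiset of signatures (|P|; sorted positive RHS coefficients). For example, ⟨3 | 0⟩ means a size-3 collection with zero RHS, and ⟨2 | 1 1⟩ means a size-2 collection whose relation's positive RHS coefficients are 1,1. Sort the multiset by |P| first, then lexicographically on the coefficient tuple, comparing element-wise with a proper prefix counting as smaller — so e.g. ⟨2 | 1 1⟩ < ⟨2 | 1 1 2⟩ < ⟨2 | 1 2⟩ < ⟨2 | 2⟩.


14 minimal non-faces of Δ(Σ) (on 8 rays):

  {3,5}:  v_{3} + v_{5} = 0 ; sig = ⟨2 | 0⟩
  {0,3}:  v_{0} + v_{3} = v_{2} ; sig = ⟨2 | 1⟩
  {2,3}:  v_{2} + v_{3} = v_{6} ; sig = ⟨2 | 1⟩
  {2,5}:  v_{2} + v_{5} = v_{0} ; sig = ⟨2 | 1⟩
  {3,6}:  v_{3} + v_{6} = v_{7} ; sig = ⟨2 | 1⟩
  {5,6}:  v_{5} + v_{6} = v_{2} ; sig = ⟨2 | 1⟩
  {5,7}:  v_{5} + v_{7} = v_{6} ; sig = ⟨2 | 1⟩
  {0,7}:  v_{0} + v_{7} = v_{2} + v_{6} ; sig = ⟨2 | 1 1⟩
  {0,6}:  v_{0} + v_{6} = 2·v_{2} ; sig = ⟨2 | 2⟩
  {2,7}:  v_{2} + v_{7} = 2·v_{6} ; sig = ⟨2 | 2⟩
  {1,4,6}:  v_{1} + v_{4} + v_{6} = 0 ; sig = ⟨3 | 0⟩
  {1,2,4}:  v_{1} + v_{2} + v_{4} = v_{5} ; sig = ⟨3 | 1⟩
  {1,4,7}:  v_{1} + v_{4} + v_{7} = v_{3} ; sig = ⟨3 | 1⟩
  {0,1,4}:  v_{0} + v_{1} + v_{4} = 2·v_{5} ; sig = ⟨3 | 2⟩

Sorted signature multiset PRS(X):
{ ⟨2 | 0⟩,  ⟨2 | 1⟩ ×6,  ⟨2 | 1 1⟩,  ⟨2 | 2⟩ ×2,  ⟨3 | 0⟩,  ⟨3 | 1⟩ ×2,  ⟨3 | 2⟩ }


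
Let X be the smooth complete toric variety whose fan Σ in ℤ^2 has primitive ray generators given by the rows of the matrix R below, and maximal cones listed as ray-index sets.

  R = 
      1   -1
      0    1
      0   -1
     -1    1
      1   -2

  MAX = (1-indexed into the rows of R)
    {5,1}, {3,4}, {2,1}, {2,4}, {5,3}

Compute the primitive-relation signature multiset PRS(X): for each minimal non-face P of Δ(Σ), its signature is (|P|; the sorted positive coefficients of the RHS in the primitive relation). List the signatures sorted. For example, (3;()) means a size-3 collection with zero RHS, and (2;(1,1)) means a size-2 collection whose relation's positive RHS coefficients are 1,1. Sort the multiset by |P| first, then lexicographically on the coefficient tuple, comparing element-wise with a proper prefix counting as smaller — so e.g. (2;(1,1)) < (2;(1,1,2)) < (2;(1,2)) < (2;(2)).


Δ(Σ) — 5 vertices, 5 min non-faces:

  P={1,4}:  v_{1} + v_{4} = 0  →  sig = (2;())
  P={2,3}:  v_{2} + v_{3} = 0  →  sig = (2;())
  P={1,3}:  v_{1} + v_{3} = v_{5}  →  sig = (2;(1))
  P={2,5}:  v_{2} + v_{5} = v_{1}  →  sig = (2;(1))
  P={4,5}:  v_{4} + v_{5} = v_{3}  →  sig = (2;(1))

Hence PRS(X_Σ) =
    |P|=2: 5 collections, coeffs (), (), (1), (1), (1)


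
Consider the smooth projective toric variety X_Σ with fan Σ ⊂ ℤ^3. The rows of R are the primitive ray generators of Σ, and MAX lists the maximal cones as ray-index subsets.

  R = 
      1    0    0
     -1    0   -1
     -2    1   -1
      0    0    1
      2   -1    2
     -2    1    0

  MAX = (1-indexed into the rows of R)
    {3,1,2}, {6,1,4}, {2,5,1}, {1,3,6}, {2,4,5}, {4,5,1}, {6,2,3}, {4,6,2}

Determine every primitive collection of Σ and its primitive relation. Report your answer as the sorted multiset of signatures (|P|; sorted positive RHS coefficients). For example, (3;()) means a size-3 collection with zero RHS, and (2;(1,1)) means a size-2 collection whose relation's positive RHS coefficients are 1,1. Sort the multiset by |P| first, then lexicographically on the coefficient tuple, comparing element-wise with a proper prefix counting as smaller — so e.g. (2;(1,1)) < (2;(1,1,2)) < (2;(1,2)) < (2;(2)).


Δ(Σ) — 6 vertices, 5 min non-faces:

  P = {3,4}:  v_{3} + v_{4} = v_{6} ; sig = (2;(1))
  P = {3,5}:  v_{3} + v_{5} = v_{4} ; sig = (2;(1))
  P = {5,6}:  v_{5} + v_{6} = 2·v_{4} ; sig = (2;(2))
  P = {1,2,4}:  v_{1} + v_{2} + v_{4} = 0 ; sig = (3;())
  P = {1,2,6}:  v_{1} + v_{2} + v_{6} = v_{3} ; sig = (3;(1))

Sorted signature multiset PRS(X):
{ (2;(1)) ×2,  (2;(2)),  (3;()),  (3;(1)) }


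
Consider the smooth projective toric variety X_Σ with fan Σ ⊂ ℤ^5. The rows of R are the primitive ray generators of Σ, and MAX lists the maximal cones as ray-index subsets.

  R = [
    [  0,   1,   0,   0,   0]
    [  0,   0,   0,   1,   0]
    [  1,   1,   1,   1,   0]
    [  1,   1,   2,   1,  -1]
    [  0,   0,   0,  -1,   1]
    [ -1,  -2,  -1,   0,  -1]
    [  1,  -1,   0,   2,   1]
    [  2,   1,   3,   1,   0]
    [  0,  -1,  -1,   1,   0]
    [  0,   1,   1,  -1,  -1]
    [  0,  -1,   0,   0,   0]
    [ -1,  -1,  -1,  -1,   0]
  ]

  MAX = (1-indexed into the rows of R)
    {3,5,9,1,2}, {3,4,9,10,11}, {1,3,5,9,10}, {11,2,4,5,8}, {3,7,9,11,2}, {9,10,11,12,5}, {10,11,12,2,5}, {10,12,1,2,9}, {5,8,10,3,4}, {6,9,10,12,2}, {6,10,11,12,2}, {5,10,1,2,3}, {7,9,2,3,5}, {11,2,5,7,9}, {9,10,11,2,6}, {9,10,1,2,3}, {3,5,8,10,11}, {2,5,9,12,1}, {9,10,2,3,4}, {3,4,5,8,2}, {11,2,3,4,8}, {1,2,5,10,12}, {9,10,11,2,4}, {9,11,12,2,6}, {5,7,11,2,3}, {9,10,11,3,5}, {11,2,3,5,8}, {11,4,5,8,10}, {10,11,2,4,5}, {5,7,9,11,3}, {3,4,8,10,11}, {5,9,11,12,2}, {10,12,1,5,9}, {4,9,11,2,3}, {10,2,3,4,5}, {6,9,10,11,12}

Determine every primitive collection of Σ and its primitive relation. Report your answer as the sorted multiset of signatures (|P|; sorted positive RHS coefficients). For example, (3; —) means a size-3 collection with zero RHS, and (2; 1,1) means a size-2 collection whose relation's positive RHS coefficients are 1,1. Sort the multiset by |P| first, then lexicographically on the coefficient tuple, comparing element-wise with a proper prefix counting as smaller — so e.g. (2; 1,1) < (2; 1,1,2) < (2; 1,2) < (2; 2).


The 25 primitive collections of Σ (r=12, n=5):

  P = {1,11}:  v_{1} + v_{11} = 0  ⟹  sig = (2; —)
  P = {3,12}:  v_{3} + v_{12} = 0  ⟹  sig = (2; —)
  P = {5,6}:  v_{5} + v_{6} = v_{11} + v_{12}  ⟹  sig = (2; 1,1)
  P = {7,10}:  v_{7} + v_{10} = v_{3} + v_{11}  ⟹  sig = (2; 1,1)
  P = {1,4}:  v_{1} + v_{4} = v_{2} + v_{3} + v_{10}  ⟹  sig = (2; 1,1,1)
  P = {1,8}:  v_{1} + v_{8} = v_{3} + v_{4} + v_{5}  ⟹  sig = (2; 1,1,1)
  P = {4,12}:  v_{4} + v_{12} = v_{2} + v_{10} + v_{11}  ⟹  sig = (2; 1,1,1)
  P = {8,12}:  v_{8} + v_{12} = v_{4} + v_{5} + v_{11}  ⟹  sig = (2; 1,1,1)
  P = {1,6}:  v_{1} + v_{6} = v_{2} + v_{9} + v_{10} + v_{12}  ⟹  sig = (2; 1,1,1,1)
  P = {1,7}:  v_{1} + v_{7} = v_{2} + v_{3} + v_{5} + v_{9}  ⟹  sig = (2; 1,1,1,1)
  P = {3,6}:  v_{3} + v_{6} = v_{2} + v_{9} + v_{10} + v_{11}  ⟹  sig = (2; 1,1,1,1)
  P = {7,12}:  v_{7} + v_{12} = v_{2} + v_{5} + v_{9} + v_{11}  ⟹  sig = (2; 1,1,1,1)
  P = {6,7}:  v_{6} + v_{7} = v_{2} + v_{9} + 2·v_{11}  ⟹  sig = (2; 1,1,2)
  P = {7,8}:  v_{7} + v_{8} = v_{2} + 3·v_{3} + v_{5} + 3·v_{11}  ⟹  sig = (2; 1,1,3,3)
  P = {6,8}:  v_{6} + v_{8} = v_{4} + 2·v_{11}  ⟹  sig = (2; 1,2)
  P = {4,7}:  v_{4} + v_{7} = v_{2} + 2·v_{3} + 2·v_{11}  ⟹  sig = (2; 1,2,2)
  P = {4,6}:  v_{4} + v_{6} = 2·v_{2} + v_{9} + 2·v_{10} + 2·v_{11}  ⟹  sig = (2; 1,2,2,2)
  P = {8,9}:  v_{8} + v_{9} = 2·v_{3} + 2·v_{11}  ⟹  sig = (2; 2,2)
  P = {4,5,9}:  v_{4} + v_{5} + v_{9} = v_{3} + v_{11}  ⟹  sig = (3; 1,1)
  P = {2,8,10}:  v_{2} + v_{8} + v_{10} = 2·v_{4} + v_{5}  ⟹  sig = (3; 1,2)
  P = {2,5,9,10}:  v_{2} + v_{5} + v_{9} + v_{10} = 0  ⟹  sig = (4; —)
  P = {2,3,10,11}:  v_{2} + v_{3} + v_{10} + v_{11} = v_{4}  ⟹  sig = (4; 1)
  P = {3,4,5,11}:  v_{3} + v_{4} + v_{5} + v_{11} = v_{8}  ⟹  sig = (4; 1)
  P = {2,3,5,9,11}:  v_{2} + v_{3} + v_{5} + v_{9} + v_{11} = v_{7}  ⟹  sig = (5; 1)
  P = {2,9,10,11,12}:  v_{2} + v_{9} + v_{10} + v_{11} + v_{12} = v_{6}  ⟹  sig = (5; 1)

Hence PRS(X_Σ) =
    |P|=2: 18 collections, coeffs (), (), (1,1), (1,1), (1,1,1), (1,1,1), (1,1,1), (1,1,1), (1,1,1,1), (1,1,1,1), (1,1,1,1), (1,1,1,1), (1,1,2), (1,1,3,3), (1,2), (1,2,2), (1,2,2,2), (2,2)
    |P|=3: 2 collections, coeffs (1,1), (1,2)
    |P|=4: 3 collections, coeffs (), (1), (1)
    |P|=5: 2 collections, coeffs (1), (1)


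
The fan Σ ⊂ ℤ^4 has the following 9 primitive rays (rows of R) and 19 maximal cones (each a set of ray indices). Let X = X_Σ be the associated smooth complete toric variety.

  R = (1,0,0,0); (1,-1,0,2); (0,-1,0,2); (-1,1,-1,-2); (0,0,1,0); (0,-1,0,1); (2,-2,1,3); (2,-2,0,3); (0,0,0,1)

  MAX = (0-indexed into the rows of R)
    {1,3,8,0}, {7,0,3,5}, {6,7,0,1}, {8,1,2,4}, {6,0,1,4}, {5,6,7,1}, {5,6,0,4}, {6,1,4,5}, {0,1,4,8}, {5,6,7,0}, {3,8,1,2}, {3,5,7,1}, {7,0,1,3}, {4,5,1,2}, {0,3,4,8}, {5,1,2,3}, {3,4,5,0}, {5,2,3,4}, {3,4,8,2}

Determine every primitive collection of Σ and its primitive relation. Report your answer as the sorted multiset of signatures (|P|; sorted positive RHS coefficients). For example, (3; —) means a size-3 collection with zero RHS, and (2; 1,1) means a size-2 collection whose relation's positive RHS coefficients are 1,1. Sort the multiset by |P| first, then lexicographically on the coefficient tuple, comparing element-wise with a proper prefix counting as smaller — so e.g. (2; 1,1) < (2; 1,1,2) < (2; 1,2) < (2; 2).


10 collections generate NE(X_Σ); each relation:

  {0,2}:  v_{0} + v_{2} = v_{1} — sig = (2; 1)
  {4,7}:  v_{4} + v_{7} = v_{6} — sig = (2; 1)
  {5,8}:  v_{5} + v_{8} = v_{2} — sig = (2; 1)
  {3,6}:  v_{3} + v_{6} = v_{0} + v_{5} — sig = (2; 1,1)
  {2,6}:  v_{2} + v_{6} = 2·v_{1} + v_{4} + v_{5} — sig = (2; 1,1,2)
  {2,7}:  v_{2} + v_{7} = 2·v_{1} + v_{5} — sig = (2; 1,2)
  {6,8}:  v_{6} + v_{8} = 2·v_{1} + v_{4} — sig = (2; 1,2)
  {7,8}:  v_{7} + v_{8} = 2·v_{1} — sig = (2; 2)
  {1,3,4}:  v_{1} + v_{3} + v_{4} = 0 — sig = (3; —)
  {0,1,5}:  v_{0} + v_{1} + v_{5} = v_{7} — sig = (3; 1)

Signatures (|P|; sorted positive RHS coefficients), sorted:
    (2; 1)
    (2; 1)
    (2; 1)
    (2; 1,1)
    (2; 1,1,2)
    (2; 1,2)
    (2; 1,2)
    (2; 2)
    (3; —)
    (3; 1)


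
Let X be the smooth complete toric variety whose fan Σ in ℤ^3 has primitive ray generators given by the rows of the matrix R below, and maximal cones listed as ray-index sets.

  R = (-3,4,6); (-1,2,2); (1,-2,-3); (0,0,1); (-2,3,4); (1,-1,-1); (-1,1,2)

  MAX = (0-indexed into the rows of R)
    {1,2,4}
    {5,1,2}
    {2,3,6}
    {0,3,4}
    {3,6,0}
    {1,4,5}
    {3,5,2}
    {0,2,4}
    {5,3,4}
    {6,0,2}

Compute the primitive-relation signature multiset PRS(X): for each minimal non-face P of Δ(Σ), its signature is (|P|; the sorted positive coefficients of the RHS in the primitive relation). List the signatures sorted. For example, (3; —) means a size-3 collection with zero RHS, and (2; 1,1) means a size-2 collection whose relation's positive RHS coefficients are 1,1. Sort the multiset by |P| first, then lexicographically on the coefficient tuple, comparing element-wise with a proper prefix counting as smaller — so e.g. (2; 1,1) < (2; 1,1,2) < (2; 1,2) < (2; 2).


9 minimal non-faces of Δ(Σ) (on 7 rays):

  P={1,6}:  v_{1} + v_{6} = v_{4}  ⇒ sig = (2; 1)
  P={4,6}:  v_{4} + v_{6} = v_{0}  ⇒ sig = (2; 1)
  P={5,6}:  v_{5} + v_{6} = v_{3}  ⇒ sig = (2; 1)
  P={0,5}:  v_{0} + v_{5} = v_{3} + v_{4}  ⇒ sig = (2; 1,1)
  P={1,3}:  v_{1} + v_{3} = v_{4} + v_{5}  ⇒ sig = (2; 1,1)
  P={0,1}:  v_{0} + v_{1} = 2·v_{4}  ⇒ sig = (2; 2)
  P={2,4,5}:  v_{2} + v_{4} + v_{5} = 0  ⇒ sig = (3; —)
  P={2,3,4}:  v_{2} + v_{3} + v_{4} = v_{6}  ⇒ sig = (3; 1)
  P={0,2,3}:  v_{0} + v_{2} + v_{3} = 2·v_{6}  ⇒ sig = (3; 2)

Sorted signature multiset PRS(X):
{ (2; 1) ×3,  (2; 1,1) ×2,  (2; 2),  (3; —),  (3; 1),  (3; 2) }


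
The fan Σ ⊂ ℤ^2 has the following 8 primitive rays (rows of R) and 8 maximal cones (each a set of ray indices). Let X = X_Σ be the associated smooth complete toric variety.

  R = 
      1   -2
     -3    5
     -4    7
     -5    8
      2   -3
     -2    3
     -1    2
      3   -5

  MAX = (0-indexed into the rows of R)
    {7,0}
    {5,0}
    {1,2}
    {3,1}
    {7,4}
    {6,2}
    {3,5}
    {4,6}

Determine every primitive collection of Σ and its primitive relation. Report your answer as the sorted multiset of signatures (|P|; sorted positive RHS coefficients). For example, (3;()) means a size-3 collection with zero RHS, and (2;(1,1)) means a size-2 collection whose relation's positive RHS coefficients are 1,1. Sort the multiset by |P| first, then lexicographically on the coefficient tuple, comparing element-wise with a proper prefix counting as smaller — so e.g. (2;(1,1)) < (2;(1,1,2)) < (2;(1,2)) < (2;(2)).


|primitive collections| = 20. Relations:

  P={0,6}:  v_{0} + v_{6} = 0 — sig = (2;())
  P={1,7}:  v_{1} + v_{7} = 0 — sig = (2;())
  P={4,5}:  v_{4} + v_{5} = 0 — sig = (2;())
  P={0,1}:  v_{0} + v_{1} = v_{5} — sig = (2;(1))
  P={0,2}:  v_{0} + v_{2} = v_{1} — sig = (2;(1))
  P={0,4}:  v_{0} + v_{4} = v_{7} — sig = (2;(1))
  P={1,4}:  v_{1} + v_{4} = v_{6} — sig = (2;(1))
  P={1,5}:  v_{1} + v_{5} = v_{3} — sig = (2;(1))
  P={1,6}:  v_{1} + v_{6} = v_{2} — sig = (2;(1))
  P={2,7}:  v_{2} + v_{7} = v_{6} — sig = (2;(1))
  P={3,4}:  v_{3} + v_{4} = v_{1} — sig = (2;(1))
  P={3,7}:  v_{3} + v_{7} = v_{5} — sig = (2;(1))
  P={5,6}:  v_{5} + v_{6} = v_{1} — sig = (2;(1))
  P={5,7}:  v_{5} + v_{7} = v_{0} — sig = (2;(1))
  P={6,7}:  v_{6} + v_{7} = v_{4} — sig = (2;(1))
  P={0,3}:  v_{0} + v_{3} = 2·v_{5} — sig = (2;(2))
  P={2,4}:  v_{2} + v_{4} = 2·v_{6} — sig = (2;(2))
  P={2,5}:  v_{2} + v_{5} = 2·v_{1} — sig = (2;(2))
  P={3,6}:  v_{3} + v_{6} = 2·v_{1} — sig = (2;(2))
  P={2,3}:  v_{2} + v_{3} = 3·v_{1} — sig = (2;(3))

Hence PRS(X_Σ) =
    |P|=2: 20 collections, coeffs (), (), (), (1), (1), (1), (1), (1), (1), (1), (1), (1), (1), (1), (1), (2), (2), (2), (2), (3)


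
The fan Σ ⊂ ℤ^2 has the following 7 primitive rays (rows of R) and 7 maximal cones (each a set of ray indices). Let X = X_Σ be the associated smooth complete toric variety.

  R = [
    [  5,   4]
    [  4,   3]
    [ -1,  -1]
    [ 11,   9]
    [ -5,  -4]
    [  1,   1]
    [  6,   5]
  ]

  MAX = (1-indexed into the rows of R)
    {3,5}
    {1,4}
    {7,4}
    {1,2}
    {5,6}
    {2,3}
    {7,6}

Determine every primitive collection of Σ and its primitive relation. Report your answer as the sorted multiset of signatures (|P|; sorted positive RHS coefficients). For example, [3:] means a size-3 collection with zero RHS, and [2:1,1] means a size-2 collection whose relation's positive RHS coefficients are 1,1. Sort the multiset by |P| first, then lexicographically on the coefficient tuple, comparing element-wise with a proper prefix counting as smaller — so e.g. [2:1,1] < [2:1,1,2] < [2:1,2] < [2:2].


|primitive collections| = 14. Relations:

  {1,5}:  v_{1} + v_{5} = 0 ; sig = [2:]
  {3,6}:  v_{3} + v_{6} = 0 ; sig = [2:]
  {1,3}:  v_{1} + v_{3} = v_{2} ; sig = [2:1]
  {1,6}:  v_{1} + v_{6} = v_{7} ; sig = [2:1]
  {1,7}:  v_{1} + v_{7} = v_{4} ; sig = [2:1]
  {2,5}:  v_{2} + v_{5} = v_{3} ; sig = [2:1]
  {2,6}:  v_{2} + v_{6} = v_{1} ; sig = [2:1]
  {3,7}:  v_{3} + v_{7} = v_{1} ; sig = [2:1]
  {4,5}:  v_{4} + v_{5} = v_{7} ; sig = [2:1]
  {5,7}:  v_{5} + v_{7} = v_{6} ; sig = [2:1]
  {2,7}:  v_{2} + v_{7} = 2·v_{1} ; sig = [2:2]
  {3,4}:  v_{3} + v_{4} = 2·v_{1} ; sig = [2:2]
  {4,6}:  v_{4} + v_{6} = 2·v_{7} ; sig = [2:2]
  {2,4}:  v_{2} + v_{4} = 3·v_{1} ; sig = [2:3]

Sorted signature multiset PRS(X):
    [2:]
    [2:]
    [2:1]
    [2:1]
    [2:1]
    [2:1]
    [2:1]
    [2:1]
    [2:1]
    [2:1]
    [2:2]
    [2:2]
    [2:2]
    [2:3]


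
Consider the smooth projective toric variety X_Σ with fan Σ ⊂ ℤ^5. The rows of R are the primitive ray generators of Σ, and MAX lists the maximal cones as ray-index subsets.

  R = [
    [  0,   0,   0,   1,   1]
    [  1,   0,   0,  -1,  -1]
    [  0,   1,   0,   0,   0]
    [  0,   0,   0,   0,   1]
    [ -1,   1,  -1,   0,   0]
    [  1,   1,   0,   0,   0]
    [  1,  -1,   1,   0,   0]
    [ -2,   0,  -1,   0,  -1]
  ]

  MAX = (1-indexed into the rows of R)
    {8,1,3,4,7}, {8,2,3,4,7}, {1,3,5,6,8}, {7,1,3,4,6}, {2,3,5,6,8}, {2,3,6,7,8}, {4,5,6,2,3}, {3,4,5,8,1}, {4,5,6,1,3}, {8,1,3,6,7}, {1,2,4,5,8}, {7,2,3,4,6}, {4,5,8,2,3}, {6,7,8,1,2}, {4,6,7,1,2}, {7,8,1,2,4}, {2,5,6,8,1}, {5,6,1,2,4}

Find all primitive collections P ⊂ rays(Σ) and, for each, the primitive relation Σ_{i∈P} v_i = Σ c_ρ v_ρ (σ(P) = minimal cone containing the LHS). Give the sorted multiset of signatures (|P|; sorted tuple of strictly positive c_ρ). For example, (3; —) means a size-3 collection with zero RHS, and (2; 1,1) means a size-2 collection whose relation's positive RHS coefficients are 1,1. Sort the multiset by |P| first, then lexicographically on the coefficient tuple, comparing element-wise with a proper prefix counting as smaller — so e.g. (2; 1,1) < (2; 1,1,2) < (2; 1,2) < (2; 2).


3 minimal non-faces of Δ(Σ) (on 8 rays):

  P={5,7}:  v_{5} + v_{7} = 0  ⇒ sig = (2; —)
  P={1,2,3}:  v_{1} + v_{2} + v_{3} = v_{6}  ⇒ sig = (3; 1)
  P={4,6,8}:  v_{4} + v_{6} + v_{8} = v_{5}  ⇒ sig = (3; 1)

Sorted signature multiset PRS(X):
{ (2; —),  (3; 1) ×2 }


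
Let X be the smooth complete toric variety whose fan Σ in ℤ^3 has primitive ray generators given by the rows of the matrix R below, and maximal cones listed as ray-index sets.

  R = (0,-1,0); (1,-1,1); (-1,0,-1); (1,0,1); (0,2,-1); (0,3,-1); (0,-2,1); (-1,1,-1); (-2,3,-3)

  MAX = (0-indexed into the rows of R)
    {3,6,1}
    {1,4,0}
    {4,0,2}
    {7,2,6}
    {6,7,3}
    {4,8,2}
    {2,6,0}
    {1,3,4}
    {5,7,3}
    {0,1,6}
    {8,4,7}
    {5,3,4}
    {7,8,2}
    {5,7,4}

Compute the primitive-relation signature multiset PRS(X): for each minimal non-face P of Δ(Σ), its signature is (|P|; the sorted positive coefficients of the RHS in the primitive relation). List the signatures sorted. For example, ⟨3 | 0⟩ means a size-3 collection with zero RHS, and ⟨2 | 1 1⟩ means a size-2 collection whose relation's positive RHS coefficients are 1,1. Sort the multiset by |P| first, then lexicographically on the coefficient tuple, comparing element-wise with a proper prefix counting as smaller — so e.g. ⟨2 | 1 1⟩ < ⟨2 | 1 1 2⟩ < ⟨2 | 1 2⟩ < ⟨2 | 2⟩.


Minimal non-faces — 17 found among 9 rays, 14 max cones:

  {1,7}:  v_{1} + v_{7} = 0  →  sig = ⟨2 | 0⟩
  {2,3}:  v_{2} + v_{3} = 0  →  sig = ⟨2 | 0⟩
  {4,6}:  v_{4} + v_{6} = 0  →  sig = ⟨2 | 0⟩
  {0,3}:  v_{0} + v_{3} = v_{1}  →  sig = ⟨2 | 1⟩
  {0,5}:  v_{0} + v_{5} = v_{4}  →  sig = ⟨2 | 1⟩
  {0,7}:  v_{0} + v_{7} = v_{2}  →  sig = ⟨2 | 1⟩
  {1,2}:  v_{1} + v_{2} = v_{0}  →  sig = ⟨2 | 1⟩
  {1,5}:  v_{1} + v_{5} = v_{3} + v_{4}  →  sig = ⟨2 | 1 1⟩
  {1,8}:  v_{1} + v_{8} = v_{2} + v_{4}  →  sig = ⟨2 | 1 1⟩
  {2,5}:  v_{2} + v_{5} = v_{4} + v_{7}  →  sig = ⟨2 | 1 1⟩
  {3,8}:  v_{3} + v_{8} = v_{4} + v_{7}  →  sig = ⟨2 | 1 1⟩
  {5,6}:  v_{5} + v_{6} = v_{3} + v_{7}  →  sig = ⟨2 | 1 1⟩
  {6,8}:  v_{6} + v_{8} = v_{2} + v_{7}  →  sig = ⟨2 | 1 1⟩
  {0,8}:  v_{0} + v_{8} = 2·v_{2} + v_{4}  →  sig = ⟨2 | 1 2⟩
  {5,8}:  v_{5} + v_{8} = 2·v_{4} + 2·v_{7}  →  sig = ⟨2 | 2 2⟩
  {2,4,7}:  v_{2} + v_{4} + v_{7} = v_{8}  →  sig = ⟨3 | 1⟩
  {3,4,7}:  v_{3} + v_{4} + v_{7} = v_{5}  →  sig = ⟨3 | 1⟩

Hence PRS(X_Σ) =
    |P|=2: 15 collections, coeffs (), (), (), (1), (1), (1), (1), (1,1), (1,1), (1,1), (1,1), (1,1), (1,1), (1,2), (2,2)
    |P|=3: 2 collections, coeffs (1), (1)


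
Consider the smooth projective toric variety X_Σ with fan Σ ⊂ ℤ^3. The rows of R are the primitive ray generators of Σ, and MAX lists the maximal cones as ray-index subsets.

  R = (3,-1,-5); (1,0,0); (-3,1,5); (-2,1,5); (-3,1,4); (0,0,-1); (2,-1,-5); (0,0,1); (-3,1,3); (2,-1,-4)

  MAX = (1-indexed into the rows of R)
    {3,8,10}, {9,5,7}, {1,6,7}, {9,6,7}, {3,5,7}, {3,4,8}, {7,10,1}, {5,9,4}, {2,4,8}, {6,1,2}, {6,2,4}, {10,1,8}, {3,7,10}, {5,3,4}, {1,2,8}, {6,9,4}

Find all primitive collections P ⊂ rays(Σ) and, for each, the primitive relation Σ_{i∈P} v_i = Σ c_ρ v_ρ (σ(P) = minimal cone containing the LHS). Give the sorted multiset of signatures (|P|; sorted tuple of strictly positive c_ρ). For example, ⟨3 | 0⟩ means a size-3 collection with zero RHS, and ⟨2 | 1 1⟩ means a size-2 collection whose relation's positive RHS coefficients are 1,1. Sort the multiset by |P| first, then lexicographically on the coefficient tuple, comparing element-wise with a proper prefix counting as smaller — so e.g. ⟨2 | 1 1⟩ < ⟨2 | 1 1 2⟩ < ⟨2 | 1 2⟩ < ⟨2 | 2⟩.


The 21 primitive collections of Σ (r=10, n=3):

  P = {1,3}:  v_{1} + v_{3} = 0  ⇒ sig = ⟨2 | 0⟩
  P = {4,7}:  v_{4} + v_{7} = 0  ⇒ sig = ⟨2 | 0⟩
  P = {6,8}:  v_{6} + v_{8} = 0  ⇒ sig = ⟨2 | 0⟩
  P = {1,4}:  v_{1} + v_{4} = v_{2}  ⇒ sig = ⟨2 | 1⟩
  P = {1,5}:  v_{1} + v_{5} = v_{6}  ⇒ sig = ⟨2 | 1⟩
  P = {2,3}:  v_{2} + v_{3} = v_{4}  ⇒ sig = ⟨2 | 1⟩
  P = {2,7}:  v_{2} + v_{7} = v_{1}  ⇒ sig = ⟨2 | 1⟩
  P = {3,6}:  v_{3} + v_{6} = v_{5}  ⇒ sig = ⟨2 | 1⟩
  P = {4,10}:  v_{4} + v_{10} = v_{8}  ⇒ sig = ⟨2 | 1⟩
  P = {5,6}:  v_{5} + v_{6} = v_{9}  ⇒ sig = ⟨2 | 1⟩
  P = {5,8}:  v_{5} + v_{8} = v_{3}  ⇒ sig = ⟨2 | 1⟩
  P = {6,10}:  v_{6} + v_{10} = v_{7}  ⇒ sig = ⟨2 | 1⟩
  P = {7,8}:  v_{7} + v_{8} = v_{10}  ⇒ sig = ⟨2 | 1⟩
  P = {8,9}:  v_{8} + v_{9} = v_{5}  ⇒ sig = ⟨2 | 1⟩
  P = {2,5}:  v_{2} + v_{5} = v_{4} + v_{6}  ⇒ sig = ⟨2 | 1 1⟩
  P = {2,10}:  v_{2} + v_{10} = v_{1} + v_{8}  ⇒ sig = ⟨2 | 1 1⟩
  P = {5,10}:  v_{5} + v_{10} = v_{3} + v_{7}  ⇒ sig = ⟨2 | 1 1⟩
  P = {9,10}:  v_{9} + v_{10} = v_{5} + v_{7}  ⇒ sig = ⟨2 | 1 1⟩
  P = {2,9}:  v_{2} + v_{9} = v_{4} + 2·v_{6}  ⇒ sig = ⟨2 | 1 2⟩
  P = {1,9}:  v_{1} + v_{9} = 2·v_{6}  ⇒ sig = ⟨2 | 2⟩
  P = {3,9}:  v_{3} + v_{9} = 2·v_{5}  ⇒ sig = ⟨2 | 2⟩

so the primitive-relation signature multiset is
{ ⟨2 | 0⟩ ×3,  ⟨2 | 1⟩ ×11,  ⟨2 | 1 1⟩ ×4,  ⟨2 | 1 2⟩,  ⟨2 | 2⟩ ×2 }


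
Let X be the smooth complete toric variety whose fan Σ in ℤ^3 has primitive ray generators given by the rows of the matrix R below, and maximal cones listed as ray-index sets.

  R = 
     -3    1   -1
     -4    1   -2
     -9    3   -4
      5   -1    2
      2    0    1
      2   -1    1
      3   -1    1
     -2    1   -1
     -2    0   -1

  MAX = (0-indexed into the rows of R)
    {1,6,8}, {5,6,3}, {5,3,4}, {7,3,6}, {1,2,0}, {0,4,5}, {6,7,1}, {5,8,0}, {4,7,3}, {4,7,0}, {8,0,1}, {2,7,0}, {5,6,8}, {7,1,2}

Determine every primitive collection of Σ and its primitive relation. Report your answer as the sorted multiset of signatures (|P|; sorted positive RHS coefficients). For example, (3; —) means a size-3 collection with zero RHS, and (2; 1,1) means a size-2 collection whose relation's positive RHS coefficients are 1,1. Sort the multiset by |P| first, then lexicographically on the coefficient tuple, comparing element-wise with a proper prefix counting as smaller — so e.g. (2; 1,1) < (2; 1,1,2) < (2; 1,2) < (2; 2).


The 16 primitive collections of Σ (r=9, n=3):

  P = {0,6}:  v_{0} + v_{6} = 0 — sig = (2; —)
  P = {4,8}:  v_{4} + v_{8} = 0 — sig = (2; —)
  P = {5,7}:  v_{5} + v_{7} = 0 — sig = (2; —)
  P = {0,3}:  v_{0} + v_{3} = v_{4} — sig = (2; 1)
  P = {1,4}:  v_{1} + v_{4} = v_{7} — sig = (2; 1)
  P = {1,5}:  v_{1} + v_{5} = v_{8} — sig = (2; 1)
  P = {3,8}:  v_{3} + v_{8} = v_{6} — sig = (2; 1)
  P = {4,6}:  v_{4} + v_{6} = v_{3} — sig = (2; 1)
  P = {7,8}:  v_{7} + v_{8} = v_{1} — sig = (2; 1)
  P = {1,3}:  v_{1} + v_{3} = v_{6} + v_{7} — sig = (2; 1,1)
  P = {2,5}:  v_{2} + v_{5} = v_{0} + v_{1} — sig = (2; 1,1)
  P = {2,6}:  v_{2} + v_{6} = v_{1} + v_{7} — sig = (2; 1,1)
  P = {2,4}:  v_{2} + v_{4} = v_{0} + 2·v_{7} — sig = (2; 1,2)
  P = {2,8}:  v_{2} + v_{8} = v_{0} + 2·v_{1} — sig = (2; 1,2)
  P = {2,3}:  v_{2} + v_{3} = 2·v_{7} — sig = (2; 2)
  P = {0,1,7}:  v_{0} + v_{1} + v_{7} = v_{2} — sig = (3; 1)

Sorted signature multiset PRS(X):
{ (2; —) ×3,  (2; 1) ×6,  (2; 1,1) ×3,  (2; 1,2) ×2,  (2; 2),  (3; 1) }


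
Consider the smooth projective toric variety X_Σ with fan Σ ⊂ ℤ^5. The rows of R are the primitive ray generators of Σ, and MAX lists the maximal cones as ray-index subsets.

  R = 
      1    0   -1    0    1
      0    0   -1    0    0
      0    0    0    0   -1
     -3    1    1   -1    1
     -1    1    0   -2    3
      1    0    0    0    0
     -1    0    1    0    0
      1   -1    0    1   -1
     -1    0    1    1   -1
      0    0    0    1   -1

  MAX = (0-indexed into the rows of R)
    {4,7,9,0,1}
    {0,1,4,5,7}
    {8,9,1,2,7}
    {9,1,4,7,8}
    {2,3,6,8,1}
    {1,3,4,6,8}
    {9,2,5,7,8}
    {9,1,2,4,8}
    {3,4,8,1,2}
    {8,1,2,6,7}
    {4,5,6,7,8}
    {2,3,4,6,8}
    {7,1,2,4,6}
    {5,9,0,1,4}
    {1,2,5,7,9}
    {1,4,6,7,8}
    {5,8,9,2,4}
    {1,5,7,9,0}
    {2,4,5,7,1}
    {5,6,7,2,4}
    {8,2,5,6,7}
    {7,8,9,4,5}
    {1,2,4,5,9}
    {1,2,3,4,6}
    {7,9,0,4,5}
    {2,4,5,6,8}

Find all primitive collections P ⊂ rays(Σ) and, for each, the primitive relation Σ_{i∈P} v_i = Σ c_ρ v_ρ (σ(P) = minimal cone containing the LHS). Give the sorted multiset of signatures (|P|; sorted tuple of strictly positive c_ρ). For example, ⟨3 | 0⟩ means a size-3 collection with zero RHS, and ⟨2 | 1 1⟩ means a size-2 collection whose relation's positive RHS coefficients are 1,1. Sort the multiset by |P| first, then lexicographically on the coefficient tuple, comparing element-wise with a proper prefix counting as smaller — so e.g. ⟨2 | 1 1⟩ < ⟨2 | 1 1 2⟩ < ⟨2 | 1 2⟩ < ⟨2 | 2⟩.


14 minimal non-faces of Δ(Σ) (on 10 rays):

  {6,9}:  v_{6} + v_{9} = v_{8} ; sig = ⟨2 | 1⟩
  {0,2}:  v_{0} + v_{2} = v_{1} + v_{5} ; sig = ⟨2 | 1 1⟩
  {0,3}:  v_{0} + v_{3} = v_{1} + v_{4} + v_{8} ; sig = ⟨2 | 1 1 1⟩
  {0,6}:  v_{0} + v_{6} = v_{4} + v_{7} + v_{9} ; sig = ⟨2 | 1 1 1⟩
  {3,5}:  v_{3} + v_{5} = v_{2} + v_{4} + v_{8} ; sig = ⟨2 | 1 1 1⟩
  {3,9}:  v_{3} + v_{9} = v_{1} + v_{2} + v_{4} + 2·v_{8} ; sig = ⟨2 | 1 1 1 2⟩
  {0,8}:  v_{0} + v_{8} = v_{4} + v_{7} + 2·v_{9} ; sig = ⟨2 | 1 1 2⟩
  {3,7}:  v_{3} + v_{7} = v_{1} + 2·v_{6} ; sig = ⟨2 | 1 2⟩
  {1,5,6}:  v_{1} + v_{5} + v_{6} = 0 ; sig = ⟨3 | 0⟩
  {1,5,8}:  v_{1} + v_{5} + v_{8} = v_{9} ; sig = ⟨3 | 1⟩
  {2,4,7,9}:  v_{2} + v_{4} + v_{7} + v_{9} = 0 ; sig = ⟨4 | 0⟩
  {2,4,7,8}:  v_{2} + v_{4} + v_{7} + v_{8} = v_{6} ; sig = ⟨4 | 1⟩
  {1,2,4,6,8}:  v_{1} + v_{2} + v_{4} + v_{6} + v_{8} = v_{3} ; sig = ⟨5 | 1⟩
  {1,4,5,7,9}:  v_{1} + v_{4} + v_{5} + v_{7} + v_{9} = v_{0} ; sig = ⟨5 | 1⟩

Signatures (|P|; sorted positive RHS coefficients), sorted:
{ ⟨2 | 1⟩,  ⟨2 | 1 1⟩,  ⟨2 | 1 1 1⟩ ×3,  ⟨2 | 1 1 1 2⟩,  ⟨2 | 1 1 2⟩,  ⟨2 | 1 2⟩,  ⟨3 | 0⟩,  ⟨3 | 1⟩,  ⟨4 | 0⟩,  ⟨4 | 1⟩,  ⟨5 | 1⟩ ×2 }


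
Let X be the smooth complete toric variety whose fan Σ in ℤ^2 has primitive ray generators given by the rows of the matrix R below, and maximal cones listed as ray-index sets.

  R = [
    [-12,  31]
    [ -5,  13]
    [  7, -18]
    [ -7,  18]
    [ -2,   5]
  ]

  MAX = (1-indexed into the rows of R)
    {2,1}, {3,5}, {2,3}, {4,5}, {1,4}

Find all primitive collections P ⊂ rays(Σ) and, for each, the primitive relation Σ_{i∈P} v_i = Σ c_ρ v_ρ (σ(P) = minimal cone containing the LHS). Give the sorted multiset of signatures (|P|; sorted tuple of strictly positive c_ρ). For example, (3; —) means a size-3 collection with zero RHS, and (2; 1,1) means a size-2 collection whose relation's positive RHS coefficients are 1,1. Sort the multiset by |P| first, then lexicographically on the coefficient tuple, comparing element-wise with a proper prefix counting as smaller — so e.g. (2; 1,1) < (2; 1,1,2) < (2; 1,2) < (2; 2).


|primitive collections| = 5. Relations:

  P={3,4}:  v_{3} + v_{4} = 0  ⟹  sig = (2; —)
  P={1,3}:  v_{1} + v_{3} = v_{2}  ⟹  sig = (2; 1)
  P={2,4}:  v_{2} + v_{4} = v_{1}  ⟹  sig = (2; 1)
  P={2,5}:  v_{2} + v_{5} = v_{4}  ⟹  sig = (2; 1)
  P={1,5}:  v_{1} + v_{5} = 2·v_{4}  ⟹  sig = (2; 2)

Signatures (|P|; sorted positive RHS coefficients), sorted:
{ (2; —),  (2; 1) ×3,  (2; 2) }


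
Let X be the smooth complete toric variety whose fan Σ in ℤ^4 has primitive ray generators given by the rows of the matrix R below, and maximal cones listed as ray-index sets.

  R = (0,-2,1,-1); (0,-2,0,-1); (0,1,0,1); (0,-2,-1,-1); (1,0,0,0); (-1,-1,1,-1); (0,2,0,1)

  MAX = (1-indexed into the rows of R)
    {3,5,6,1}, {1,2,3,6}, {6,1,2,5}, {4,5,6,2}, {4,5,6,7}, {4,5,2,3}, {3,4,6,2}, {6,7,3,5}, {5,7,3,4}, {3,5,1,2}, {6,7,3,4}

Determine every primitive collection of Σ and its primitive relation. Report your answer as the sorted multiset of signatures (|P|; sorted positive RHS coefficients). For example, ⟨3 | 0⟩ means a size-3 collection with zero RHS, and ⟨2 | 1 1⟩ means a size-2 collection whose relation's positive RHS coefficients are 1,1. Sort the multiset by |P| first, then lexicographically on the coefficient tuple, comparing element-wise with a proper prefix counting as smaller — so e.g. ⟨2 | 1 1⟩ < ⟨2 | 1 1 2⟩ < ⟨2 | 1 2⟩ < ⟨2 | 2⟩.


Minimal non-faces — 5 found among 7 rays, 11 max cones:

  {2,7}:  v_{2} + v_{7} = 0  →  sig = ⟨2 | 0⟩
  {1,7}:  v_{1} + v_{7} = v_{3} + v_{5} + v_{6}  →  sig = ⟨2 | 1 1 1⟩
  {1,4}:  v_{1} + v_{4} = 2·v_{2}  →  sig = ⟨2 | 2⟩
  {2,3,5,6}:  v_{2} + v_{3} + v_{5} + v_{6} = v_{1}  →  sig = ⟨4 | 1⟩
  {3,4,5,6}:  v_{3} + v_{4} + v_{5} + v_{6} = v_{2}  →  sig = ⟨4 | 1⟩

Hence PRS(X_Σ) =
{ ⟨2 | 0⟩,  ⟨2 | 1 1 1⟩,  ⟨2 | 2⟩,  ⟨4 | 1⟩ ×2 }


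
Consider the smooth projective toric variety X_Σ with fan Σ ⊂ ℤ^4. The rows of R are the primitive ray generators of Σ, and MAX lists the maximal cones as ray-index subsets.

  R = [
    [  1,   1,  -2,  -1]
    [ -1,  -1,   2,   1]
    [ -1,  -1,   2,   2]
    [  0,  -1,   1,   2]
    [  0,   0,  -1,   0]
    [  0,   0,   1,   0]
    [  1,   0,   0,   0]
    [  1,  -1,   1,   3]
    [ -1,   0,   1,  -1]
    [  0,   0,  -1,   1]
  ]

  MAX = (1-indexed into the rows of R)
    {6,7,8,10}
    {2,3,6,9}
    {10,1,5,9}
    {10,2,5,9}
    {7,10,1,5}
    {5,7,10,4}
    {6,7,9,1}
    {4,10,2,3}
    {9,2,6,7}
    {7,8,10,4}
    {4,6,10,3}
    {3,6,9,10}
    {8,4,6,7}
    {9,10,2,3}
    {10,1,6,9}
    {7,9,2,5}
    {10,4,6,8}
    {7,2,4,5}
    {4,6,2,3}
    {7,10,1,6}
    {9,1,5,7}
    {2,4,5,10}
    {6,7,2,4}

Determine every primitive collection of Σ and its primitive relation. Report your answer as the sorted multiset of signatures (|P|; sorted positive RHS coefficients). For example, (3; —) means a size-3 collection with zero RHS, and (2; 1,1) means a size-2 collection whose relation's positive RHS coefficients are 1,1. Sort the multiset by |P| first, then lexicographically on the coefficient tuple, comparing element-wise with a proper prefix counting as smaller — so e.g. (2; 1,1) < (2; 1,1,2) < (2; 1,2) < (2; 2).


Σ has 16 primitive collections:

  P={1,2}:  v_{1} + v_{2} = 0  ⇒ sig = (2; —)
  P={5,6}:  v_{5} + v_{6} = 0  ⇒ sig = (2; —)
  P={4,9}:  v_{4} + v_{9} = v_{2}  ⇒ sig = (2; 1)
  P={1,3}:  v_{1} + v_{3} = v_{6} + v_{10}  ⇒ sig = (2; 1,1)
  P={1,4}:  v_{1} + v_{4} = v_{7} + v_{10}  ⇒ sig = (2; 1,1)
  P={3,5}:  v_{3} + v_{5} = v_{2} + v_{10}  ⇒ sig = (2; 1,1)
  P={3,7}:  v_{3} + v_{7} = v_{4} + v_{6}  ⇒ sig = (2; 1,1)
  P={8,9}:  v_{8} + v_{9} = v_{4} + v_{6}  ⇒ sig = (2; 1,1)
  P={5,8}:  v_{5} + v_{8} = v_{4} + v_{7} + v_{10}  ⇒ sig = (2; 1,1,1)
  P={2,8}:  v_{2} + v_{8} = 2·v_{4} + v_{6}  ⇒ sig = (2; 1,2)
  P={1,8}:  v_{1} + v_{8} = v_{6} + 2·v_{7} + 2·v_{10}  ⇒ sig = (2; 1,2,2)
  P={3,8}:  v_{3} + v_{8} = 2·v_{4} + 2·v_{6} + v_{10}  ⇒ sig = (2; 1,2,2)
  P={7,9,10}:  v_{7} + v_{9} + v_{10} = 0  ⇒ sig = (3; —)
  P={2,6,10}:  v_{2} + v_{6} + v_{10} = v_{3}  ⇒ sig = (3; 1)
  P={2,7,10}:  v_{2} + v_{7} + v_{10} = v_{4}  ⇒ sig = (3; 1)
  P={4,6,7,10}:  v_{4} + v_{6} + v_{7} + v_{10} = v_{8}  ⇒ sig = (4; 1)

Signatures (|P|; sorted positive RHS coefficients), sorted:
[(2; —), (2; —), (2; 1), (2; 1,1), (2; 1,1), (2; 1,1), (2; 1,1), (2; 1,1), (2; 1,1,1), (2; 1,2), (2; 1,2,2), (2; 1,2,2), (3; —), (3; 1), (3; 1), (4; 1)]


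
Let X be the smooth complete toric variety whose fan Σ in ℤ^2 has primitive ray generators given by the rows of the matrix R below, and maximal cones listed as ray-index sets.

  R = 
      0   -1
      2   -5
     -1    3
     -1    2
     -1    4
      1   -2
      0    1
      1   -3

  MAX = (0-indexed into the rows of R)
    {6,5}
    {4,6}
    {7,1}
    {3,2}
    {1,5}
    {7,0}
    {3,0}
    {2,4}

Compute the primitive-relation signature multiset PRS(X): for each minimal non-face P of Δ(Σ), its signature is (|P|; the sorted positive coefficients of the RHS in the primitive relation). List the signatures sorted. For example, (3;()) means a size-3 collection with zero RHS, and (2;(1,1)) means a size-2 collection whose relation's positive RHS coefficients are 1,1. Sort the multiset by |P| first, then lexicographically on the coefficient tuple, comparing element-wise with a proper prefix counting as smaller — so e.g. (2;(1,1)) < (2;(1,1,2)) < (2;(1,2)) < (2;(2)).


Δ(Σ) — 8 vertices, 20 min non-faces:

  P = {0,6}:  v_{0} + v_{6} = 0  so sig = (2;())
  P = {2,7}:  v_{2} + v_{7} = 0  so sig = (2;())
  P = {3,5}:  v_{3} + v_{5} = 0  so sig = (2;())
  P = {0,2}:  v_{0} + v_{2} = v_{3}  so sig = (2;(1))
  P = {0,4}:  v_{0} + v_{4} = v_{2}  so sig = (2;(1))
  P = {0,5}:  v_{0} + v_{5} = v_{7}  so sig = (2;(1))
  P = {1,2}:  v_{1} + v_{2} = v_{5}  so sig = (2;(1))
  P = {1,3}:  v_{1} + v_{3} = v_{7}  so sig = (2;(1))
  P = {2,5}:  v_{2} + v_{5} = v_{6}  so sig = (2;(1))
  P = {2,6}:  v_{2} + v_{6} = v_{4}  so sig = (2;(1))
  P = {3,6}:  v_{3} + v_{6} = v_{2}  so sig = (2;(1))
  P = {3,7}:  v_{3} + v_{7} = v_{0}  so sig = (2;(1))
  P = {4,7}:  v_{4} + v_{7} = v_{6}  so sig = (2;(1))
  P = {5,7}:  v_{5} + v_{7} = v_{1}  so sig = (2;(1))
  P = {6,7}:  v_{6} + v_{7} = v_{5}  so sig = (2;(1))
  P = {1,4}:  v_{1} + v_{4} = v_{5} + v_{6}  so sig = (2;(1,1))
  P = {0,1}:  v_{0} + v_{1} = 2·v_{7}  so sig = (2;(2))
  P = {1,6}:  v_{1} + v_{6} = 2·v_{5}  so sig = (2;(2))
  P = {3,4}:  v_{3} + v_{4} = 2·v_{2}  so sig = (2;(2))
  P = {4,5}:  v_{4} + v_{5} = 2·v_{6}  so sig = (2;(2))

Sorted signature multiset PRS(X):
    (2;())
    (2;())
    (2;())
    (2;(1))
    (2;(1))
    (2;(1))
    (2;(1))
    (2;(1))
    (2;(1))
    (2;(1))
    (2;(1))
    (2;(1))
    (2;(1))
    (2;(1))
    (2;(1))
    (2;(1,1))
    (2;(2))
    (2;(2))
    (2;(2))
    (2;(2))


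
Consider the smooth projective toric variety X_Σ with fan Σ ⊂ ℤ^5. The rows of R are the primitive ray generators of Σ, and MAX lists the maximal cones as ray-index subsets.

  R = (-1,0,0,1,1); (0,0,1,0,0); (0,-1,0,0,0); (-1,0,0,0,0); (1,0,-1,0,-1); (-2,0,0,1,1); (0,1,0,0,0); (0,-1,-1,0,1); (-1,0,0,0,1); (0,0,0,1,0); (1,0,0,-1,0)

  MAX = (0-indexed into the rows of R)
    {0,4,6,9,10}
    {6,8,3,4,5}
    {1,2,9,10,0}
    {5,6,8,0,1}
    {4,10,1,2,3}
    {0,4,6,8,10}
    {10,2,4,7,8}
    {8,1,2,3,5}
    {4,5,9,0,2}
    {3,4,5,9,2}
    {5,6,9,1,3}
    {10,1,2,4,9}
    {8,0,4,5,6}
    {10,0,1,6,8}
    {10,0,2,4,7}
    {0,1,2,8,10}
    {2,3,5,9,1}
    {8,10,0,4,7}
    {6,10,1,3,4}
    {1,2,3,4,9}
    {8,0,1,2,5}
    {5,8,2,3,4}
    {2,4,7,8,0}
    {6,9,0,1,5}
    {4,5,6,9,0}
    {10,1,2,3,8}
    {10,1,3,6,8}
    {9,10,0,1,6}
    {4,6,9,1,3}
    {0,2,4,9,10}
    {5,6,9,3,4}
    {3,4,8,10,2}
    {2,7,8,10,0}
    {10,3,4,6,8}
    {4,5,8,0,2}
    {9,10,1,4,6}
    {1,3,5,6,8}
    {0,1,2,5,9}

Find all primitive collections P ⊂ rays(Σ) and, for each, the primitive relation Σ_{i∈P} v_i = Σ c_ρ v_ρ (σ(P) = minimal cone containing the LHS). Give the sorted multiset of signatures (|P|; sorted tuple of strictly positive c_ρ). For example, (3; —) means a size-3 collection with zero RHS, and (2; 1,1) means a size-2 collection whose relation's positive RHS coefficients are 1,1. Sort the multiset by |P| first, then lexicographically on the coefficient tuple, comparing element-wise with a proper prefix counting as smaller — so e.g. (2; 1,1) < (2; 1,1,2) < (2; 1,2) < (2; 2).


14 collections generate NE(X_Σ); each relation:

  P={2,6}:  v_{2} + v_{6} = 0  ⟹  sig = (2; —)
  P={0,3}:  v_{0} + v_{3} = v_{5}  ⟹  sig = (2; 1)
  P={5,10}:  v_{5} + v_{10} = v_{8}  ⟹  sig = (2; 1)
  P={8,9}:  v_{8} + v_{9} = v_{0}  ⟹  sig = (2; 1)
  P={1,7}:  v_{1} + v_{7} = v_{0} + v_{2} + v_{10}  ⟹  sig = (2; 1,1,1)
  P={6,7}:  v_{6} + v_{7} = v_{0} + v_{4} + v_{8} + v_{10}  ⟹  sig = (2; 1,1,1,1)
  P={5,7}:  v_{5} + v_{7} = v_{0} + v_{2} + v_{4} + 2·v_{8}  ⟹  sig = (2; 1,1,1,2)
  P={7,9}:  v_{7} + v_{9} = 2·v_{0} + v_{2} + v_{4} + v_{10}  ⟹  sig = (2; 1,1,1,2)
  P={3,7}:  v_{3} + v_{7} = v_{2} + v_{4} + 2·v_{8}  ⟹  sig = (2; 1,1,2)
  P={1,4,8}:  v_{1} + v_{4} + v_{8} = 0  ⟹  sig = (3; —)
  P={3,9,10}:  v_{3} + v_{9} + v_{10} = 0  ⟹  sig = (3; —)
  P={0,1,4}:  v_{0} + v_{1} + v_{4} = v_{9}  ⟹  sig = (3; 1)
  P={1,4,5}:  v_{1} + v_{4} + v_{5} = v_{3} + v_{9}  ⟹  sig = (3; 1,1)
  P={0,2,4,8,10}:  v_{0} + v_{2} + v_{4} + v_{8} + v_{10} = v_{7}  ⟹  sig = (5; 1)

Sorted signature multiset PRS(X):
{ (2; —),  (2; 1) ×3,  (2; 1,1,1),  (2; 1,1,1,1),  (2; 1,1,1,2) ×2,  (2; 1,1,2),  (3; —) ×2,  (3; 1),  (3; 1,1),  (5; 1) }


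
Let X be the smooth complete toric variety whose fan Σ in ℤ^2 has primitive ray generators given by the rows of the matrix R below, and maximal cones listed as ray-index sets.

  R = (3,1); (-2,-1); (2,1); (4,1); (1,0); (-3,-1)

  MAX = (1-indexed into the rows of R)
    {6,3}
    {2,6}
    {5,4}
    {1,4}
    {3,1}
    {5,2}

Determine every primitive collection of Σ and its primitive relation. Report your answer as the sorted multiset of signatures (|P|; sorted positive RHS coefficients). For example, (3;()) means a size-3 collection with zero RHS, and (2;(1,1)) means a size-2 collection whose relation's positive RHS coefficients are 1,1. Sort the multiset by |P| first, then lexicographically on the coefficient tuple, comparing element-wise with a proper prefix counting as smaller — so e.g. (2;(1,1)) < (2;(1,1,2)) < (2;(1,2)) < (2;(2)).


Minimal non-faces — 9 found among 6 rays, 6 max cones:

  P = {1,6}:  v_{1} + v_{6} = 0 — sig = (2;())
  P = {2,3}:  v_{2} + v_{3} = 0 — sig = (2;())
  P = {1,2}:  v_{1} + v_{2} = v_{5} — sig = (2;(1))
  P = {1,5}:  v_{1} + v_{5} = v_{4} — sig = (2;(1))
  P = {3,5}:  v_{3} + v_{5} = v_{1} — sig = (2;(1))
  P = {4,6}:  v_{4} + v_{6} = v_{5} — sig = (2;(1))
  P = {5,6}:  v_{5} + v_{6} = v_{2} — sig = (2;(1))
  P = {2,4}:  v_{2} + v_{4} = 2·v_{5} — sig = (2;(2))
  P = {3,4}:  v_{3} + v_{4} = 2·v_{1} — sig = (2;(2))

so the primitive-relation signature multiset is
[(2;()), (2;()), (2;(1)), (2;(1)), (2;(1)), (2;(1)), (2;(1)), (2;(2)), (2;(2))]


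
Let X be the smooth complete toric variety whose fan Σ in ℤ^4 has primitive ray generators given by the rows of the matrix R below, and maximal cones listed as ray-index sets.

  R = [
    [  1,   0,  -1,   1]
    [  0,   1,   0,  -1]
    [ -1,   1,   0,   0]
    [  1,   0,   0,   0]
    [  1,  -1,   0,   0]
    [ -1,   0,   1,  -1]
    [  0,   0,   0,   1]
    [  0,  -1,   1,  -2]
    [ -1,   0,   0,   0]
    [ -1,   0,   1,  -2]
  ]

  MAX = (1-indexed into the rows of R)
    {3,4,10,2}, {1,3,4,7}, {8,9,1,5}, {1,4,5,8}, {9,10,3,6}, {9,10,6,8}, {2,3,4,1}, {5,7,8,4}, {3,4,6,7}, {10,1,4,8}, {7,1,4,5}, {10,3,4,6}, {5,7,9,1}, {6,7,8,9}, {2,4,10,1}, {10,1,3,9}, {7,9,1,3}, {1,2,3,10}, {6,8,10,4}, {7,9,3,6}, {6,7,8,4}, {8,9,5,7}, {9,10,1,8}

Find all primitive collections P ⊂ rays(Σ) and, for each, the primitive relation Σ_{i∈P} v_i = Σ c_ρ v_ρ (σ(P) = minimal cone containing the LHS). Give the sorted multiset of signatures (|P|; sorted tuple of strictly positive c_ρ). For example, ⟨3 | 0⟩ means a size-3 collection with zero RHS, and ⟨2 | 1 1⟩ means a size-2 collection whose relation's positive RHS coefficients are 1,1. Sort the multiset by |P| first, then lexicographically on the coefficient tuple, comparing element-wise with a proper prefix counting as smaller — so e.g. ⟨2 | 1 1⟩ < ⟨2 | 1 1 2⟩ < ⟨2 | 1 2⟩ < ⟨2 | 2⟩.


|primitive collections| = 14. Relations:

  P={1,6}:  v_{1} + v_{6} = 0  ⟹  sig = ⟨2 | 0⟩
  P={3,5}:  v_{3} + v_{5} = 0  ⟹  sig = ⟨2 | 0⟩
  P={4,9}:  v_{4} + v_{9} = 0  ⟹  sig = ⟨2 | 0⟩
  P={3,8}:  v_{3} + v_{8} = v_{10}  ⟹  sig = ⟨2 | 1⟩
  P={5,10}:  v_{5} + v_{10} = v_{8}  ⟹  sig = ⟨2 | 1⟩
  P={7,10}:  v_{7} + v_{10} = v_{6}  ⟹  sig = ⟨2 | 1⟩
  P={2,7}:  v_{2} + v_{7} = v_{3} + v_{4}  ⟹  sig = ⟨2 | 1 1⟩
  P={5,6}:  v_{5} + v_{6} = v_{7} + v_{8}  ⟹  sig = ⟨2 | 1 1⟩
  P={2,5}:  v_{2} + v_{5} = v_{1} + v_{4} + v_{10}  ⟹  sig = ⟨2 | 1 1 1⟩
  P={2,6}:  v_{2} + v_{6} = v_{3} + v_{4} + v_{10}  ⟹  sig = ⟨2 | 1 1 1⟩
  P={2,9}:  v_{2} + v_{9} = v_{1} + v_{3} + v_{10}  ⟹  sig = ⟨2 | 1 1 1⟩
  P={2,8}:  v_{2} + v_{8} = v_{1} + v_{4} + 2·v_{10}  ⟹  sig = ⟨2 | 1 1 2⟩
  P={1,7,8}:  v_{1} + v_{7} + v_{8} = v_{5}  ⟹  sig = ⟨3 | 1⟩
  P={1,3,4,10}:  v_{1} + v_{3} + v_{4} + v_{10} = v_{2}  ⟹  sig = ⟨4 | 1⟩

Hence PRS(X_Σ) =
    |P|=2: 12 collections, coeffs (), (), (), (1), (1), (1), (1,1), (1,1), (1,1,1), (1,1,1), (1,1,1), (1,1,2)
    |P|=3: 1 collection, coeffs (1)
    |P|=4: 1 collection, coeffs (1)
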